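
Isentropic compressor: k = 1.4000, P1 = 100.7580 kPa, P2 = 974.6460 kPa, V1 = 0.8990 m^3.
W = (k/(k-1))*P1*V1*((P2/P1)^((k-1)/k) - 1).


(k-1)/k = 0.2857
(P2/P1)^exp = 1.9125
W = 3.5000 * 100.7580 * 0.8990 * (1.9125 - 1) = 289.2794 kJ

289.2794 kJ


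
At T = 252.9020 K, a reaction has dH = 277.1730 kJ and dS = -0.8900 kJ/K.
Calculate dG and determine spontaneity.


T*dS = 252.9020 * -0.8900 = -225.0828 kJ
dG = 277.1730 + 225.0828 = 502.2558 kJ (non-spontaneous)

dG = 502.2558 kJ, non-spontaneous


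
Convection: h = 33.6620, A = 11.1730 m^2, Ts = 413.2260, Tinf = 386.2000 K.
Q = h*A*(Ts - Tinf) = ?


dT = 27.0260 K
Q = 33.6620 * 11.1730 * 27.0260 = 10164.6279 W

10164.6279 W


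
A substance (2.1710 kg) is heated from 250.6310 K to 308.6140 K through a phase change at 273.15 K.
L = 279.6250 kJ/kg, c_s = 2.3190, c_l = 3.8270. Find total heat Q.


Q1 (sensible, solid) = 2.1710 * 2.3190 * 22.5190 = 113.3730 kJ
Q2 (latent) = 2.1710 * 279.6250 = 607.0659 kJ
Q3 (sensible, liquid) = 2.1710 * 3.8270 * 35.4640 = 294.6497 kJ
Q_total = 1015.0886 kJ

1015.0886 kJ


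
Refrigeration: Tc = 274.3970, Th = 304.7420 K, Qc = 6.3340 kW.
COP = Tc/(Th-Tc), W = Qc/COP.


COP = 274.3970 / 30.3450 = 9.0426
W = 6.3340 / 9.0426 = 0.7005 kW

COP = 9.0426, W = 0.7005 kW


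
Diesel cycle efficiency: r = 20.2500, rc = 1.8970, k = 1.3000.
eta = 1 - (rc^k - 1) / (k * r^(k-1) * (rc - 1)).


r^(k-1) = 2.4656
rc^k = 2.2987
eta = 0.5483 = 54.8295%

54.8295%


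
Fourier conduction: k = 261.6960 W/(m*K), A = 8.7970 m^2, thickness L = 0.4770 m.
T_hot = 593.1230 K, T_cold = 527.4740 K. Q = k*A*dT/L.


dT = 65.6490 K
Q = 261.6960 * 8.7970 * 65.6490 / 0.4770 = 316841.0272 W

316841.0272 W


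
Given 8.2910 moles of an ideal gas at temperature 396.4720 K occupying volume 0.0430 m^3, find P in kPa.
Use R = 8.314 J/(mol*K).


P = nRT/V = 8.2910 * 8.314 * 396.4720 / 0.0430
= 27329.3597 / 0.0430 = 635566.5049 Pa = 635.5665 kPa

635.5665 kPa


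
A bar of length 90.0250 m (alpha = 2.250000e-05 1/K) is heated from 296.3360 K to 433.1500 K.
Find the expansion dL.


dT = 136.8140 K
dL = 2.250000e-05 * 90.0250 * 136.8140 = 0.277125 m
L_final = 90.302125 m

dL = 0.277125 m


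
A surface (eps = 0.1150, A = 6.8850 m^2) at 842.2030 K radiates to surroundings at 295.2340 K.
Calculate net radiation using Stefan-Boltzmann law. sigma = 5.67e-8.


T^4 = 5.0311e+11
Tsurr^4 = 7.5974e+09
Q = 0.1150 * 5.67e-8 * 6.8850 * 4.9552e+11 = 22245.5829 W

22245.5829 W


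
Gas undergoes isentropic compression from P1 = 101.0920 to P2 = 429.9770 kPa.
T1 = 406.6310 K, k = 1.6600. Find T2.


(k-1)/k = 0.3976
(P2/P1)^exp = 1.7782
T2 = 406.6310 * 1.7782 = 723.0642 K

723.0642 K


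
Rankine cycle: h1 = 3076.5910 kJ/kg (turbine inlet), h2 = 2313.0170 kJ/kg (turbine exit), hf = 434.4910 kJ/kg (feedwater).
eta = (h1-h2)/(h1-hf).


W = 763.5740 kJ/kg
Q_in = 2642.1000 kJ/kg
eta = 0.2890 = 28.9003%

eta = 28.9003%


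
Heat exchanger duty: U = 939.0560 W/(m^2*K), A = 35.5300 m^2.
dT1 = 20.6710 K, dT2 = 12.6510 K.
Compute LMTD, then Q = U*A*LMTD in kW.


LMTD = 16.3342 K
Q = 939.0560 * 35.5300 * 16.3342 = 544983.7666 W = 544.9838 kW

544.9838 kW


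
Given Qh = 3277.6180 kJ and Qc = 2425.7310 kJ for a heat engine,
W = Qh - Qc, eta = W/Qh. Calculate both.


W = 3277.6180 - 2425.7310 = 851.8870 kJ
eta = 851.8870 / 3277.6180 = 0.2599 = 25.9910%

W = 851.8870 kJ, eta = 25.9910%


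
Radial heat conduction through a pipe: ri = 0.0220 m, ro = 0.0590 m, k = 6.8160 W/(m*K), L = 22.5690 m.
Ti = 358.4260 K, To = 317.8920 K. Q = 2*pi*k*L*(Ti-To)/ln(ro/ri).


dT = 40.5340 K
ln(ro/ri) = 0.9865
Q = 2*pi*6.8160*22.5690*40.5340 / 0.9865 = 39714.2482 W

39714.2482 W


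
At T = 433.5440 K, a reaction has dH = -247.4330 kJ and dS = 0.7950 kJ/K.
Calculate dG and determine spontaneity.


T*dS = 433.5440 * 0.7950 = 344.6675 kJ
dG = -247.4330 - 344.6675 = -592.1005 kJ (spontaneous)

dG = -592.1005 kJ, spontaneous


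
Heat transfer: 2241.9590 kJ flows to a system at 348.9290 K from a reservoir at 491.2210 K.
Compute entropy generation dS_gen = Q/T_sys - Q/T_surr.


dS_sys = 2241.9590/348.9290 = 6.4253 kJ/K
dS_surr = -2241.9590/491.2210 = -4.5641 kJ/K
dS_gen = 6.4253 - 4.5641 = 1.8612 kJ/K (irreversible)

dS_gen = 1.8612 kJ/K, irreversible


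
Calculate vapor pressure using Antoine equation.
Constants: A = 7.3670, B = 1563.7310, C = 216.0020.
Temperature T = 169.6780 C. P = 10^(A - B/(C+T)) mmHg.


C+T = 385.6800
B/(C+T) = 4.0545
log10(P) = 7.3670 - 4.0545 = 3.3125
P = 10^3.3125 = 2053.6300 mmHg

2053.6300 mmHg


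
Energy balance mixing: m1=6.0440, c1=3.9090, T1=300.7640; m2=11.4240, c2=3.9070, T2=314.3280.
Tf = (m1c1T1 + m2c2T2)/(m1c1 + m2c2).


num = 21135.4292
den = 68.2596
Tf = 309.6332 K

309.6332 K


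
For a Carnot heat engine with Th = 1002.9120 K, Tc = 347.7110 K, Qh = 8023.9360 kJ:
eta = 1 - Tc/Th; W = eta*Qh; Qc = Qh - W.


eta = 1 - 347.7110/1002.9120 = 0.6533
W = 0.6533 * 8023.9360 = 5242.0261 kJ
Qc = 8023.9360 - 5242.0261 = 2781.9099 kJ

eta = 65.3299%, W = 5242.0261 kJ, Qc = 2781.9099 kJ


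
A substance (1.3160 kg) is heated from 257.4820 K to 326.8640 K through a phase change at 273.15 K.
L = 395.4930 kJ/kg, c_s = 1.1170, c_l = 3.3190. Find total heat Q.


Q1 (sensible, solid) = 1.3160 * 1.1170 * 15.6680 = 23.0315 kJ
Q2 (latent) = 1.3160 * 395.4930 = 520.4688 kJ
Q3 (sensible, liquid) = 1.3160 * 3.3190 * 53.7140 = 234.6122 kJ
Q_total = 778.1125 kJ

778.1125 kJ


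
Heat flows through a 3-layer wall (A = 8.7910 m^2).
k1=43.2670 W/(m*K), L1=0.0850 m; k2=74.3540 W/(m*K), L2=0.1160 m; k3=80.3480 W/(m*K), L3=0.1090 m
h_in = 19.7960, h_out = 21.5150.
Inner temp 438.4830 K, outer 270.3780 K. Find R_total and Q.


R_conv_in = 1/(19.7960*8.7910) = 0.0057
R_1 = 0.0850/(43.2670*8.7910) = 0.0002
R_2 = 0.1160/(74.3540*8.7910) = 0.0002
R_3 = 0.1090/(80.3480*8.7910) = 0.0002
R_conv_out = 1/(21.5150*8.7910) = 0.0053
R_total = 0.0116 K/W
Q = 168.1050 / 0.0116 = 14506.0204 W

R_total = 0.0116 K/W, Q = 14506.0204 W


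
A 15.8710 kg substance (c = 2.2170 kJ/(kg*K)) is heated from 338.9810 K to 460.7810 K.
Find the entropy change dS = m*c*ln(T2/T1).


T2/T1 = 1.3593
ln(T2/T1) = 0.3070
dS = 15.8710 * 2.2170 * 0.3070 = 10.8014 kJ/K

10.8014 kJ/K


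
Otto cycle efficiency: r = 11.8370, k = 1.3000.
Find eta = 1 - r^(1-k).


r^(k-1) = 2.0988
eta = 1 - 1/2.0988 = 0.5235 = 52.3539%

52.3539%


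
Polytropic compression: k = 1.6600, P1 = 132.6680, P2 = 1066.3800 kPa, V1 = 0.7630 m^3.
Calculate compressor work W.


(k-1)/k = 0.3976
(P2/P1)^exp = 2.2902
W = 2.5152 * 132.6680 * 0.7630 * (2.2902 - 1) = 328.4874 kJ

328.4874 kJ


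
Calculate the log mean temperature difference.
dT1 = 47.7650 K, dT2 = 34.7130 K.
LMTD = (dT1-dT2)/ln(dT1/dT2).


dT1/dT2 = 1.3760
ln(dT1/dT2) = 0.3192
LMTD = 13.0520 / 0.3192 = 40.8924 K

40.8924 K


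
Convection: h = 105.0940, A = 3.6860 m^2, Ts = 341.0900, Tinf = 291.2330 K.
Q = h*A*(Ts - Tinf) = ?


dT = 49.8570 K
Q = 105.0940 * 3.6860 * 49.8570 = 19313.4294 W

19313.4294 W


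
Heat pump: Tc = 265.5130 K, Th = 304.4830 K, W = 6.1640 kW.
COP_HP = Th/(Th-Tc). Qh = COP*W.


COP = 304.4830 / 38.9700 = 7.8133
Qh = 7.8133 * 6.1640 = 48.1610 kW

COP = 7.8133, Qh = 48.1610 kW


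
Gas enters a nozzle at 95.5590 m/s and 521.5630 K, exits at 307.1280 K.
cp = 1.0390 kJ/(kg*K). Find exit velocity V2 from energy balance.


dT = 214.4350 K
2*cp*1000*dT = 445595.9300
V1^2 = 9131.5225
V2 = sqrt(454727.4525) = 674.3348 m/s

674.3348 m/s


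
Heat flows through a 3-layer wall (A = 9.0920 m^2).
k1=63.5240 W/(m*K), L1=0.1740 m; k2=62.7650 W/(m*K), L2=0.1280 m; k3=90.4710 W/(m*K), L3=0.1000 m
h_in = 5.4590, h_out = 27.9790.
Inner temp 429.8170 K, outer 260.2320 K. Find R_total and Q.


R_conv_in = 1/(5.4590*9.0920) = 0.0201
R_1 = 0.1740/(63.5240*9.0920) = 0.0003
R_2 = 0.1280/(62.7650*9.0920) = 0.0002
R_3 = 0.1000/(90.4710*9.0920) = 0.0001
R_conv_out = 1/(27.9790*9.0920) = 0.0039
R_total = 0.0247 K/W
Q = 169.5850 / 0.0247 = 6858.5750 W

R_total = 0.0247 K/W, Q = 6858.5750 W


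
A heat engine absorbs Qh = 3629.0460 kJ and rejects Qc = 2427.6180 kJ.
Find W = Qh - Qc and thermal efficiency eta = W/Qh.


W = 3629.0460 - 2427.6180 = 1201.4280 kJ
eta = 1201.4280 / 3629.0460 = 0.3311 = 33.1059%

W = 1201.4280 kJ, eta = 33.1059%


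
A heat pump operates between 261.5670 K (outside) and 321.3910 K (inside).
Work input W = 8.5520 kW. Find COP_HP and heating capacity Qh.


COP = 321.3910 / 59.8240 = 5.3723
Qh = 5.3723 * 8.5520 = 45.9437 kW

COP = 5.3723, Qh = 45.9437 kW


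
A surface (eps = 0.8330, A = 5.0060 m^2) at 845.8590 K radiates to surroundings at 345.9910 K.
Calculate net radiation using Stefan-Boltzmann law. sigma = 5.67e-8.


T^4 = 5.1191e+11
Tsurr^4 = 1.4330e+10
Q = 0.8330 * 5.67e-8 * 5.0060 * 4.9758e+11 = 117646.6817 W

117646.6817 W


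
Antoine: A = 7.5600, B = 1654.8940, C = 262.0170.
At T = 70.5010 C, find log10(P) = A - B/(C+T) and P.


C+T = 332.5180
B/(C+T) = 4.9769
log10(P) = 7.5600 - 4.9769 = 2.5831
P = 10^2.5831 = 382.9522 mmHg

382.9522 mmHg


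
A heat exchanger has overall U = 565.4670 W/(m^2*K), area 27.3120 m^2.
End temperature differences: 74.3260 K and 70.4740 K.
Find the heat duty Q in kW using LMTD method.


LMTD = 72.3829 K
Q = 565.4670 * 27.3120 * 72.3829 = 1117884.3000 W = 1117.8843 kW

1117.8843 kW


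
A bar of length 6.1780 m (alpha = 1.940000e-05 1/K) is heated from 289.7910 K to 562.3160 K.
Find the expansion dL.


dT = 272.5250 K
dL = 1.940000e-05 * 6.1780 * 272.5250 = 0.032663 m
L_final = 6.210663 m

dL = 0.032663 m


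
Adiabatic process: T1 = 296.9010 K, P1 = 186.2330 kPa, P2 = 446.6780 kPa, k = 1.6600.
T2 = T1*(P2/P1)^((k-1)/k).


(k-1)/k = 0.3976
(P2/P1)^exp = 1.4160
T2 = 296.9010 * 1.4160 = 420.4083 K

420.4083 K


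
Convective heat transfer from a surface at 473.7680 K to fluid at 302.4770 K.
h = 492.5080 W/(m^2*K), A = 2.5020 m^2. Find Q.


dT = 171.2910 K
Q = 492.5080 * 2.5020 * 171.2910 = 211074.1939 W

211074.1939 W


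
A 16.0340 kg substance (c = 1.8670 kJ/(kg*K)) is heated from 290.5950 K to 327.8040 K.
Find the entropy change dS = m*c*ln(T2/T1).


T2/T1 = 1.1280
ln(T2/T1) = 0.1205
dS = 16.0340 * 1.8670 * 0.1205 = 3.6068 kJ/K

3.6068 kJ/K


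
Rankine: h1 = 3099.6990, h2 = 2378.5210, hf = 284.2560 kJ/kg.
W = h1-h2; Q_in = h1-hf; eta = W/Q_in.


W = 721.1780 kJ/kg
Q_in = 2815.4430 kJ/kg
eta = 0.2562 = 25.6151%

eta = 25.6151%


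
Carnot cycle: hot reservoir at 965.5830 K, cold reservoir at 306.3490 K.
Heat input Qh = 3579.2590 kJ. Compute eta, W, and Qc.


eta = 1 - 306.3490/965.5830 = 0.6827
W = 0.6827 * 3579.2590 = 2443.6731 kJ
Qc = 3579.2590 - 2443.6731 = 1135.5859 kJ

eta = 68.2732%, W = 2443.6731 kJ, Qc = 1135.5859 kJ


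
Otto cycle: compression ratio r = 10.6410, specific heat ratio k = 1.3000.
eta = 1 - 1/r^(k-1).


r^(k-1) = 2.0328
eta = 1 - 1/2.0328 = 0.5081 = 50.8068%

50.8068%


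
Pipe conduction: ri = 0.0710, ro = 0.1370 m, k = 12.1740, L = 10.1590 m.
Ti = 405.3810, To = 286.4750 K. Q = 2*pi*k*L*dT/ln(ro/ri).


dT = 118.9060 K
ln(ro/ri) = 0.6573
Q = 2*pi*12.1740*10.1590*118.9060 / 0.6573 = 140573.5364 W

140573.5364 W


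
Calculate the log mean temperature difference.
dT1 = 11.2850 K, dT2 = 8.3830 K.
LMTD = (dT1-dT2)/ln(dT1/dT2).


dT1/dT2 = 1.3462
ln(dT1/dT2) = 0.2973
LMTD = 2.9020 / 0.2973 = 9.7622 K

9.7622 K


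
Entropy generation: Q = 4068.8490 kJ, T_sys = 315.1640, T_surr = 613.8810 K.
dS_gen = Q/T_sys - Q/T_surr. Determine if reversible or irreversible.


dS_sys = 4068.8490/315.1640 = 12.9103 kJ/K
dS_surr = -4068.8490/613.8810 = -6.6281 kJ/K
dS_gen = 12.9103 - 6.6281 = 6.2822 kJ/K (irreversible)

dS_gen = 6.2822 kJ/K, irreversible


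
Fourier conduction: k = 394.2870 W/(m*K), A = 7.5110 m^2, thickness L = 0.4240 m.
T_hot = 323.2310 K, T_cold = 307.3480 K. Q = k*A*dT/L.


dT = 15.8830 K
Q = 394.2870 * 7.5110 * 15.8830 / 0.4240 = 110937.1232 W

110937.1232 W


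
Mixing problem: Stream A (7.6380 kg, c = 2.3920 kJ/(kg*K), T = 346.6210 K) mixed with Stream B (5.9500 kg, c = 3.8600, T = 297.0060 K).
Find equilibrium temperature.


num = 13154.1357
den = 41.2371
Tf = 318.9879 K

318.9879 K


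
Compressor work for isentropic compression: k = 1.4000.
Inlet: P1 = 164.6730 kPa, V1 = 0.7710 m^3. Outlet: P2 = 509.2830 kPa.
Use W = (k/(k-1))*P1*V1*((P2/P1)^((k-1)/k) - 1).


(k-1)/k = 0.2857
(P2/P1)^exp = 1.3807
W = 3.5000 * 164.6730 * 0.7710 * (1.3807 - 1) = 169.1673 kJ

169.1673 kJ


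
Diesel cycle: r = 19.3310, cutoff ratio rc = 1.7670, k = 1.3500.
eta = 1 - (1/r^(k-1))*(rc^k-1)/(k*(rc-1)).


r^(k-1) = 2.8196
rc^k = 2.1566
eta = 0.6038 = 60.3846%

60.3846%


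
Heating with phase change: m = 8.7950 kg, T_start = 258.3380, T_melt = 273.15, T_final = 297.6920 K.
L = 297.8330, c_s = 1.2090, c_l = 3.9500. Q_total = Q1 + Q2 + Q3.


Q1 (sensible, solid) = 8.7950 * 1.2090 * 14.8120 = 157.4983 kJ
Q2 (latent) = 8.7950 * 297.8330 = 2619.4412 kJ
Q3 (sensible, liquid) = 8.7950 * 3.9500 * 24.5420 = 852.5952 kJ
Q_total = 3629.5347 kJ

3629.5347 kJ


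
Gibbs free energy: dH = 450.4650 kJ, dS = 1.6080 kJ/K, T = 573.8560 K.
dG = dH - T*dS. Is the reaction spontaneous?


T*dS = 573.8560 * 1.6080 = 922.7604 kJ
dG = 450.4650 - 922.7604 = -472.2954 kJ (spontaneous)

dG = -472.2954 kJ, spontaneous


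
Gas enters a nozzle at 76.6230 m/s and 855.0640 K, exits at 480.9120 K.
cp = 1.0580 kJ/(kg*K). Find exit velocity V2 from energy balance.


dT = 374.1520 K
2*cp*1000*dT = 791705.6320
V1^2 = 5871.0841
V2 = sqrt(797576.7161) = 893.0715 m/s

893.0715 m/s


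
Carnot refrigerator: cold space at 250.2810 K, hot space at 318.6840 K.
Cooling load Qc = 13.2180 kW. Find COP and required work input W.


COP = 250.2810 / 68.4030 = 3.6589
W = 13.2180 / 3.6589 = 3.6125 kW

COP = 3.6589, W = 3.6125 kW


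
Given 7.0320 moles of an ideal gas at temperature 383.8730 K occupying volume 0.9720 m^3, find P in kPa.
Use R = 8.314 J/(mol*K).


P = nRT/V = 7.0320 * 8.314 * 383.8730 / 0.9720
= 22442.7695 / 0.9720 = 23089.2690 Pa = 23.0893 kPa

23.0893 kPa


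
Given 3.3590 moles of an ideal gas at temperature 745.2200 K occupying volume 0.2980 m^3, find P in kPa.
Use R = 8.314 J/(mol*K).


P = nRT/V = 3.3590 * 8.314 * 745.2200 / 0.2980
= 20811.5547 / 0.2980 = 69837.4320 Pa = 69.8374 kPa

69.8374 kPa


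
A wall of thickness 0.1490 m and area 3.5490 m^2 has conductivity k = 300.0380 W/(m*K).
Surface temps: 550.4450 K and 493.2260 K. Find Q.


dT = 57.2190 K
Q = 300.0380 * 3.5490 * 57.2190 / 0.1490 = 408918.0266 W

408918.0266 W


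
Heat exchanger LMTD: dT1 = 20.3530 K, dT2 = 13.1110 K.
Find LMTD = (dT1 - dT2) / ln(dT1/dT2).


dT1/dT2 = 1.5524
ln(dT1/dT2) = 0.4398
LMTD = 7.2420 / 0.4398 = 16.4674 K

16.4674 K


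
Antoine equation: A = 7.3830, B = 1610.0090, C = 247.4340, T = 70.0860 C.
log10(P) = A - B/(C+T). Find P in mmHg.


C+T = 317.5200
B/(C+T) = 5.0706
log10(P) = 7.3830 - 5.0706 = 2.3124
P = 10^2.3124 = 205.3170 mmHg

205.3170 mmHg


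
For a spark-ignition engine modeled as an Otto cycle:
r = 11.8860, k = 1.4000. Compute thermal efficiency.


r^(k-1) = 2.6916
eta = 1 - 1/2.6916 = 0.6285 = 62.8477%

62.8477%


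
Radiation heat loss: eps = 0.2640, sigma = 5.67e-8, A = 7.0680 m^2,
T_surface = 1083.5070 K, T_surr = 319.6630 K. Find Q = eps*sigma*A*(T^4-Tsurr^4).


T^4 = 1.3782e+12
Tsurr^4 = 1.0442e+10
Q = 0.2640 * 5.67e-8 * 7.0680 * 1.3678e+12 = 144713.0346 W

144713.0346 W


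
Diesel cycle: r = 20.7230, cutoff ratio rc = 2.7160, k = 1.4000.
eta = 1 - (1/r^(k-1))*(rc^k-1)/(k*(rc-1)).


r^(k-1) = 3.3619
rc^k = 4.0504
eta = 0.6223 = 62.2310%

62.2310%


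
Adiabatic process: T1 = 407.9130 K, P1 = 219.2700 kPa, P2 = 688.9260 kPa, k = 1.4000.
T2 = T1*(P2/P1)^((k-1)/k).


(k-1)/k = 0.2857
(P2/P1)^exp = 1.3869
T2 = 407.9130 * 1.3869 = 565.7477 K

565.7477 K


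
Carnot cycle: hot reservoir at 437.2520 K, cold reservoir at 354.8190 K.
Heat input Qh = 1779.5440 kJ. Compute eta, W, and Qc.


eta = 1 - 354.8190/437.2520 = 0.1885
W = 0.1885 * 1779.5440 = 335.4888 kJ
Qc = 1779.5440 - 335.4888 = 1444.0552 kJ

eta = 18.8525%, W = 335.4888 kJ, Qc = 1444.0552 kJ


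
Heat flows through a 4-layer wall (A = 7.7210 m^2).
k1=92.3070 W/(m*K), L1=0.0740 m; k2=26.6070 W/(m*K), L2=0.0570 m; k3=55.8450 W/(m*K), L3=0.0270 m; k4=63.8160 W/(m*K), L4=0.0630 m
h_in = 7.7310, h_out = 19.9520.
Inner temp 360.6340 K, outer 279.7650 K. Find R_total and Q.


R_conv_in = 1/(7.7310*7.7210) = 0.0168
R_1 = 0.0740/(92.3070*7.7210) = 0.0001
R_2 = 0.0570/(26.6070*7.7210) = 0.0003
R_3 = 0.0270/(55.8450*7.7210) = 6.2619e-05
R_4 = 0.0630/(63.8160*7.7210) = 0.0001
R_conv_out = 1/(19.9520*7.7210) = 0.0065
R_total = 0.0238 K/W
Q = 80.8690 / 0.0238 = 3395.5562 W

R_total = 0.0238 K/W, Q = 3395.5562 W


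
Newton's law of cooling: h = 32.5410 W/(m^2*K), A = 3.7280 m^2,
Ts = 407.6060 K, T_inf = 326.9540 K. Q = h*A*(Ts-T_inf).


dT = 80.6520 K
Q = 32.5410 * 3.7280 * 80.6520 = 9784.1238 W

9784.1238 W


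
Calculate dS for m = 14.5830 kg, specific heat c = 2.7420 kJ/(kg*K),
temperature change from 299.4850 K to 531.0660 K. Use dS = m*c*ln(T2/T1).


T2/T1 = 1.7733
ln(T2/T1) = 0.5728
dS = 14.5830 * 2.7420 * 0.5728 = 22.9052 kJ/K

22.9052 kJ/K


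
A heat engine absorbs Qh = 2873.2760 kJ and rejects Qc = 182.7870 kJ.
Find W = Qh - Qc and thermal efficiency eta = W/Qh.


W = 2873.2760 - 182.7870 = 2690.4890 kJ
eta = 2690.4890 / 2873.2760 = 0.9364 = 93.6384%

W = 2690.4890 kJ, eta = 93.6384%


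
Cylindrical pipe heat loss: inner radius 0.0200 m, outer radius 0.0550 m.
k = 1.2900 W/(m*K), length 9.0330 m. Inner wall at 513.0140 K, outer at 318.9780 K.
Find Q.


dT = 194.0360 K
ln(ro/ri) = 1.0116
Q = 2*pi*1.2900*9.0330*194.0360 / 1.0116 = 14043.4784 W

14043.4784 W


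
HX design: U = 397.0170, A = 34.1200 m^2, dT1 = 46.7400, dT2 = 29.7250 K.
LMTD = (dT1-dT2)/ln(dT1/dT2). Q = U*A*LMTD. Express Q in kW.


LMTD = 37.5929 K
Q = 397.0170 * 34.1200 * 37.5929 = 509241.8932 W = 509.2419 kW

509.2419 kW


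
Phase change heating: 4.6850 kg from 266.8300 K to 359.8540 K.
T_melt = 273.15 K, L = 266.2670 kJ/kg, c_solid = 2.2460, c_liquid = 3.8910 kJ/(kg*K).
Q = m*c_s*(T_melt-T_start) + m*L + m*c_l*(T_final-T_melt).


Q1 (sensible, solid) = 4.6850 * 2.2460 * 6.3200 = 66.5023 kJ
Q2 (latent) = 4.6850 * 266.2670 = 1247.4609 kJ
Q3 (sensible, liquid) = 4.6850 * 3.8910 * 86.7040 = 1580.5563 kJ
Q_total = 2894.5194 kJ

2894.5194 kJ


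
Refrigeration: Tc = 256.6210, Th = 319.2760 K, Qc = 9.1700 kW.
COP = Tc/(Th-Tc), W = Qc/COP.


COP = 256.6210 / 62.6550 = 4.0958
W = 9.1700 / 4.0958 = 2.2389 kW

COP = 4.0958, W = 2.2389 kW


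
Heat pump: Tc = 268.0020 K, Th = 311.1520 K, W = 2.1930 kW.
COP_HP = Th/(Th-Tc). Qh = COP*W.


COP = 311.1520 / 43.1500 = 7.2109
Qh = 7.2109 * 2.1930 = 15.8136 kW

COP = 7.2109, Qh = 15.8136 kW


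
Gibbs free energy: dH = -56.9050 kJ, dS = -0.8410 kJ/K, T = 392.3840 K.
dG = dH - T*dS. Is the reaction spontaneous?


T*dS = 392.3840 * -0.8410 = -329.9949 kJ
dG = -56.9050 + 329.9949 = 273.0899 kJ (non-spontaneous)

dG = 273.0899 kJ, non-spontaneous


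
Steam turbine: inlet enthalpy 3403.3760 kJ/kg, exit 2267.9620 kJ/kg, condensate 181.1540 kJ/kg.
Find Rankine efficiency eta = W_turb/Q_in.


W = 1135.4140 kJ/kg
Q_in = 3222.2220 kJ/kg
eta = 0.3524 = 35.2370%

eta = 35.2370%


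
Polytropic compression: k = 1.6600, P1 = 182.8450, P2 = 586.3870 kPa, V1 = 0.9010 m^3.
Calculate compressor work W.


(k-1)/k = 0.3976
(P2/P1)^exp = 1.5894
W = 2.5152 * 182.8450 * 0.9010 * (1.5894 - 1) = 244.2020 kJ

244.2020 kJ


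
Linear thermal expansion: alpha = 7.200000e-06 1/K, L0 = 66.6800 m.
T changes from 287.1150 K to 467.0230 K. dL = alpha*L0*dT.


dT = 179.9080 K
dL = 7.200000e-06 * 66.6800 * 179.9080 = 0.086373 m
L_final = 66.766373 m

dL = 0.086373 m


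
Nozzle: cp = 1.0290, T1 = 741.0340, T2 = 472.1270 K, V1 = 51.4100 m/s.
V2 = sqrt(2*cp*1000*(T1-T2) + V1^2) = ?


dT = 268.9070 K
2*cp*1000*dT = 553410.6060
V1^2 = 2642.9881
V2 = sqrt(556053.5941) = 745.6900 m/s

745.6900 m/s


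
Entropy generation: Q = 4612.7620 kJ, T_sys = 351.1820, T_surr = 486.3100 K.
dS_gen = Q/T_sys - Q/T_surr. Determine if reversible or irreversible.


dS_sys = 4612.7620/351.1820 = 13.1350 kJ/K
dS_surr = -4612.7620/486.3100 = -9.4852 kJ/K
dS_gen = 13.1350 - 9.4852 = 3.6497 kJ/K (irreversible)

dS_gen = 3.6497 kJ/K, irreversible


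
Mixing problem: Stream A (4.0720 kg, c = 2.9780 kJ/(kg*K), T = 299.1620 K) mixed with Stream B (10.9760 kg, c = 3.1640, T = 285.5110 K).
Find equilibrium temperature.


num = 13543.0071
den = 46.8545
Tf = 289.0440 K

289.0440 K


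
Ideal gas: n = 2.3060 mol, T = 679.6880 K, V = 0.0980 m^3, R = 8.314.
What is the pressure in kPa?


P = nRT/V = 2.3060 * 8.314 * 679.6880 / 0.0980
= 13031.0354 / 0.0980 = 132969.7493 Pa = 132.9697 kPa

132.9697 kPa


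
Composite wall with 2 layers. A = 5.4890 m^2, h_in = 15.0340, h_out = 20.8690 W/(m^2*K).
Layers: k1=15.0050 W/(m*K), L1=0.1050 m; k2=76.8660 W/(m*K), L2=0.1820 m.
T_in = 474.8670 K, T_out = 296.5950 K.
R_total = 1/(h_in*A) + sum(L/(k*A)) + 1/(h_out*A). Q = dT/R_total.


R_conv_in = 1/(15.0340*5.4890) = 0.0121
R_1 = 0.1050/(15.0050*5.4890) = 0.0013
R_2 = 0.1820/(76.8660*5.4890) = 0.0004
R_conv_out = 1/(20.8690*5.4890) = 0.0087
R_total = 0.0226 K/W
Q = 178.2720 / 0.0226 = 7904.2056 W

R_total = 0.0226 K/W, Q = 7904.2056 W


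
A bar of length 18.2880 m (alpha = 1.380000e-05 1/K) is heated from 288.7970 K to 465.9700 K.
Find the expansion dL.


dT = 177.1730 K
dL = 1.380000e-05 * 18.2880 * 177.1730 = 0.044714 m
L_final = 18.332714 m

dL = 0.044714 m


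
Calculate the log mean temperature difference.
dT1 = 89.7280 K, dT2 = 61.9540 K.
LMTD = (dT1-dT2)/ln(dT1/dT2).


dT1/dT2 = 1.4483
ln(dT1/dT2) = 0.3704
LMTD = 27.7740 / 0.3704 = 74.9857 K

74.9857 K


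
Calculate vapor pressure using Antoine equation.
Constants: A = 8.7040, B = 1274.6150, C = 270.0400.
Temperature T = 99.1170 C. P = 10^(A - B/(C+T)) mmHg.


C+T = 369.1570
B/(C+T) = 3.4528
log10(P) = 8.7040 - 3.4528 = 5.2512
P = 10^5.2512 = 178331.4223 mmHg

178331.4223 mmHg


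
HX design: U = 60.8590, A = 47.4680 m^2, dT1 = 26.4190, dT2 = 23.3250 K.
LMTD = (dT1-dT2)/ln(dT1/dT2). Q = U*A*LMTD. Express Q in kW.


LMTD = 24.8399 K
Q = 60.8590 * 47.4680 * 24.8399 = 71758.8499 W = 71.7588 kW

71.7588 kW


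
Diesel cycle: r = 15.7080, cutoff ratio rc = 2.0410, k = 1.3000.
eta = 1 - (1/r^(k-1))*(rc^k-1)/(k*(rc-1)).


r^(k-1) = 2.2847
rc^k = 2.5281
eta = 0.5058 = 50.5776%

50.5776%


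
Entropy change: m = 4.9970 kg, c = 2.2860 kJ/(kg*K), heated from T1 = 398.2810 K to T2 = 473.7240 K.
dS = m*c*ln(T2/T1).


T2/T1 = 1.1894
ln(T2/T1) = 0.1735
dS = 4.9970 * 2.2860 * 0.1735 = 1.9815 kJ/K

1.9815 kJ/K


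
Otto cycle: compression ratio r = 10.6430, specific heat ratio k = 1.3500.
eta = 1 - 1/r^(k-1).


r^(k-1) = 2.2881
eta = 1 - 1/2.2881 = 0.5630 = 56.2954%

56.2954%


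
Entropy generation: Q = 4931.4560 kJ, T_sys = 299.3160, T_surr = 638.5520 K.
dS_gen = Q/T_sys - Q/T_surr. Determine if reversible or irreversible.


dS_sys = 4931.4560/299.3160 = 16.4758 kJ/K
dS_surr = -4931.4560/638.5520 = -7.7229 kJ/K
dS_gen = 16.4758 - 7.7229 = 8.7529 kJ/K (irreversible)

dS_gen = 8.7529 kJ/K, irreversible


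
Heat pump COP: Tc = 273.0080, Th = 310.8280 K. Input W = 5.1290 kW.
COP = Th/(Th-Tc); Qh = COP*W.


COP = 310.8280 / 37.8200 = 8.2186
Qh = 8.2186 * 5.1290 = 42.1533 kW

COP = 8.2186, Qh = 42.1533 kW


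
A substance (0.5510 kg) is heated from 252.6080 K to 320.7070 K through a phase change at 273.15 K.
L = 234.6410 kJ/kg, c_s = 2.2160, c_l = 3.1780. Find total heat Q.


Q1 (sensible, solid) = 0.5510 * 2.2160 * 20.5420 = 25.0821 kJ
Q2 (latent) = 0.5510 * 234.6410 = 129.2872 kJ
Q3 (sensible, liquid) = 0.5510 * 3.1780 * 47.5570 = 83.2760 kJ
Q_total = 237.6453 kJ

237.6453 kJ


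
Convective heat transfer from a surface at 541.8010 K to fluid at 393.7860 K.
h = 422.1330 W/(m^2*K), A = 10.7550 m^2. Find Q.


dT = 148.0150 K
Q = 422.1330 * 10.7550 * 148.0150 = 671994.0820 W

671994.0820 W


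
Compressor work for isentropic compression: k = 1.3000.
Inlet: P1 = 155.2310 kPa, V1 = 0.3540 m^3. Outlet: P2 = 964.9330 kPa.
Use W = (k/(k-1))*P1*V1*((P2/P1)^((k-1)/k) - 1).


(k-1)/k = 0.2308
(P2/P1)^exp = 1.5245
W = 4.3333 * 155.2310 * 0.3540 * (1.5245 - 1) = 124.8898 kJ

124.8898 kJ


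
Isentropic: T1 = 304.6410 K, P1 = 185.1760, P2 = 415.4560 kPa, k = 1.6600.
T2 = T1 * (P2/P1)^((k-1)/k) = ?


(k-1)/k = 0.3976
(P2/P1)^exp = 1.3789
T2 = 304.6410 * 1.3789 = 420.0673 K

420.0673 K


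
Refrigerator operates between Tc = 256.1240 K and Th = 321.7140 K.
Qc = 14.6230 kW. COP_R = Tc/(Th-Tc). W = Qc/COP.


COP = 256.1240 / 65.5900 = 3.9049
W = 14.6230 / 3.9049 = 3.7448 kW

COP = 3.9049, W = 3.7448 kW


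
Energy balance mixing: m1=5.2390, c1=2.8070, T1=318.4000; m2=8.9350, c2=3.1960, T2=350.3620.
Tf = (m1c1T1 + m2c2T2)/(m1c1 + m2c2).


num = 14687.3783
den = 43.2621
Tf = 339.4973 K

339.4973 K


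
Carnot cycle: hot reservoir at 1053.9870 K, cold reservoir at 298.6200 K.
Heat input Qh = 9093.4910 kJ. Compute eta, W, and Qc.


eta = 1 - 298.6200/1053.9870 = 0.7167
W = 0.7167 * 9093.4910 = 6517.0851 kJ
Qc = 9093.4910 - 6517.0851 = 2576.4059 kJ

eta = 71.6676%, W = 6517.0851 kJ, Qc = 2576.4059 kJ


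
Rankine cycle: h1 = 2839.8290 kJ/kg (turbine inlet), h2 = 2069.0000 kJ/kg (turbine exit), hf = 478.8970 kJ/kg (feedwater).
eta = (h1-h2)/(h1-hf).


W = 770.8290 kJ/kg
Q_in = 2360.9320 kJ/kg
eta = 0.3265 = 32.6494%

eta = 32.6494%


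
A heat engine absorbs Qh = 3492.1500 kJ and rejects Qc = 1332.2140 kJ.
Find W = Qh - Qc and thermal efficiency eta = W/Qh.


W = 3492.1500 - 1332.2140 = 2159.9360 kJ
eta = 2159.9360 / 3492.1500 = 0.6185 = 61.8512%

W = 2159.9360 kJ, eta = 61.8512%


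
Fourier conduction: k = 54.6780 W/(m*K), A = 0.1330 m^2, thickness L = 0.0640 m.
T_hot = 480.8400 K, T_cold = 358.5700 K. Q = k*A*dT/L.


dT = 122.2700 K
Q = 54.6780 * 0.1330 * 122.2700 / 0.0640 = 13893.2612 W

13893.2612 W


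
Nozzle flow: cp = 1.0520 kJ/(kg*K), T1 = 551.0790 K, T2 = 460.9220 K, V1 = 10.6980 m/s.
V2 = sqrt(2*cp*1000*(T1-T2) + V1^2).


dT = 90.1570 K
2*cp*1000*dT = 189690.3280
V1^2 = 114.4472
V2 = sqrt(189804.7752) = 435.6659 m/s

435.6659 m/s


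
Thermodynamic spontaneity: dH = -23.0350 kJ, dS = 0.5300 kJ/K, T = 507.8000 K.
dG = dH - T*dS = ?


T*dS = 507.8000 * 0.5300 = 269.1340 kJ
dG = -23.0350 - 269.1340 = -292.1690 kJ (spontaneous)

dG = -292.1690 kJ, spontaneous


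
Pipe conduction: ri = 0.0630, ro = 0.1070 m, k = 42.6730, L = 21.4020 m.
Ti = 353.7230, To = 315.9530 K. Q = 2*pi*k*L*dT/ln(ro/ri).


dT = 37.7700 K
ln(ro/ri) = 0.5297
Q = 2*pi*42.6730*21.4020*37.7700 / 0.5297 = 409175.1464 W

409175.1464 W


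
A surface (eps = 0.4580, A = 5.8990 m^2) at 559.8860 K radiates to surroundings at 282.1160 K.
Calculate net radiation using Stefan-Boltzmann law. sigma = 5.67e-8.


T^4 = 9.8265e+10
Tsurr^4 = 6.3345e+09
Q = 0.4580 * 5.67e-8 * 5.8990 * 9.1930e+10 = 14082.7089 W

14082.7089 W


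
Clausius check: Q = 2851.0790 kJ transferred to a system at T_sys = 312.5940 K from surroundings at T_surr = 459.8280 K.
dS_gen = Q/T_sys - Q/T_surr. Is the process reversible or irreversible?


dS_sys = 2851.0790/312.5940 = 9.1207 kJ/K
dS_surr = -2851.0790/459.8280 = -6.2003 kJ/K
dS_gen = 9.1207 - 6.2003 = 2.9204 kJ/K (irreversible)

dS_gen = 2.9204 kJ/K, irreversible


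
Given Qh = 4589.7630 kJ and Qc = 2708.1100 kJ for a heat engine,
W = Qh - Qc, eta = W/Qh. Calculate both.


W = 4589.7630 - 2708.1100 = 1881.6530 kJ
eta = 1881.6530 / 4589.7630 = 0.4100 = 40.9967%

W = 1881.6530 kJ, eta = 40.9967%


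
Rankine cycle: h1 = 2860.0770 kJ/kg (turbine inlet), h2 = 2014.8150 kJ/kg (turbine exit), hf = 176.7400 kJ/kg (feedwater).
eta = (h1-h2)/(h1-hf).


W = 845.2620 kJ/kg
Q_in = 2683.3370 kJ/kg
eta = 0.3150 = 31.5004%

eta = 31.5004%


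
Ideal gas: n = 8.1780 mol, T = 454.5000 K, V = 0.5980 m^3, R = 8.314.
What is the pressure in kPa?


P = nRT/V = 8.1780 * 8.314 * 454.5000 / 0.5980
= 30902.3149 / 0.5980 = 51676.1119 Pa = 51.6761 kPa

51.6761 kPa


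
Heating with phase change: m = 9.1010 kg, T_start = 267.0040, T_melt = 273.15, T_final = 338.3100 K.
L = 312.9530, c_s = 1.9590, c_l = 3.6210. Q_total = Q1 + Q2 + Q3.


Q1 (sensible, solid) = 9.1010 * 1.9590 * 6.1460 = 109.5762 kJ
Q2 (latent) = 9.1010 * 312.9530 = 2848.1853 kJ
Q3 (sensible, liquid) = 9.1010 * 3.6210 * 65.1600 = 2147.3296 kJ
Q_total = 5105.0910 kJ

5105.0910 kJ


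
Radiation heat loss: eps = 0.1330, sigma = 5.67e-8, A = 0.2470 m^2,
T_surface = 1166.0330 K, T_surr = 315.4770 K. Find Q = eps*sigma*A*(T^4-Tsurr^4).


T^4 = 1.8486e+12
Tsurr^4 = 9.9054e+09
Q = 0.1330 * 5.67e-8 * 0.2470 * 1.8387e+12 = 3424.8510 W

3424.8510 W


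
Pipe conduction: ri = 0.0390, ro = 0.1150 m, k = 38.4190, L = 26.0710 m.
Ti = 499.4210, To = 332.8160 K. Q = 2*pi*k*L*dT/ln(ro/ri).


dT = 166.6050 K
ln(ro/ri) = 1.0814
Q = 2*pi*38.4190*26.0710*166.6050 / 1.0814 = 969610.1092 W

969610.1092 W


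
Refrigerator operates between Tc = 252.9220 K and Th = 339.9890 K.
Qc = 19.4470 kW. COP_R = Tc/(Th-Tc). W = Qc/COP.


COP = 252.9220 / 87.0670 = 2.9049
W = 19.4470 / 2.9049 = 6.6945 kW

COP = 2.9049, W = 6.6945 kW


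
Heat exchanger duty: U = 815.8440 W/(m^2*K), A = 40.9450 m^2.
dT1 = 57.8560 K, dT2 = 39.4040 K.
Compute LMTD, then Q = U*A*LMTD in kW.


LMTD = 48.0408 K
Q = 815.8440 * 40.9450 * 48.0408 = 1604791.5778 W = 1604.7916 kW

1604.7916 kW


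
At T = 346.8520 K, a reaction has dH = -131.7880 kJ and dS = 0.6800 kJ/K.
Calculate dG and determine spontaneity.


T*dS = 346.8520 * 0.6800 = 235.8594 kJ
dG = -131.7880 - 235.8594 = -367.6474 kJ (spontaneous)

dG = -367.6474 kJ, spontaneous


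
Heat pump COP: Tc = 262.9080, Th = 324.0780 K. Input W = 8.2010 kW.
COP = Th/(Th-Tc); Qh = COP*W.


COP = 324.0780 / 61.1700 = 5.2980
Qh = 5.2980 * 8.2010 = 43.4488 kW

COP = 5.2980, Qh = 43.4488 kW


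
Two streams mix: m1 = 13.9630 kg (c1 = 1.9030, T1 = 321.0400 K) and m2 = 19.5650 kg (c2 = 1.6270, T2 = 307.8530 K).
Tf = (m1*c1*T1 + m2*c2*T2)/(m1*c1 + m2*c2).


num = 18330.1981
den = 58.4038
Tf = 313.8526 K

313.8526 K


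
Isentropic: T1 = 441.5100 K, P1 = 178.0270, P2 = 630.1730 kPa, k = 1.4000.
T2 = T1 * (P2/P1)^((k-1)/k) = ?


(k-1)/k = 0.2857
(P2/P1)^exp = 1.4350
T2 = 441.5100 * 1.4350 = 633.5636 K

633.5636 K


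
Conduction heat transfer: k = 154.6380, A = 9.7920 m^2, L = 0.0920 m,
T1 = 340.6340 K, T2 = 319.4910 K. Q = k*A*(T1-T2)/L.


dT = 21.1430 K
Q = 154.6380 * 9.7920 * 21.1430 / 0.0920 = 347989.7174 W

347989.7174 W


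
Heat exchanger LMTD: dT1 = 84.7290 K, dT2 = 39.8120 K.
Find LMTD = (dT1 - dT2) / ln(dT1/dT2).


dT1/dT2 = 2.1282
ln(dT1/dT2) = 0.7553
LMTD = 44.9170 / 0.7553 = 59.4699 K

59.4699 K


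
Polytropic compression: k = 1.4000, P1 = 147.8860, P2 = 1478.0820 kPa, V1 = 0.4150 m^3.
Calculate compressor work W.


(k-1)/k = 0.2857
(P2/P1)^exp = 1.9304
W = 3.5000 * 147.8860 * 0.4150 * (1.9304 - 1) = 199.8556 kJ

199.8556 kJ


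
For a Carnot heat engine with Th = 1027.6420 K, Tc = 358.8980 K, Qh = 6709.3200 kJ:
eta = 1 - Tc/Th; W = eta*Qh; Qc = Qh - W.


eta = 1 - 358.8980/1027.6420 = 0.6508
W = 0.6508 * 6709.3200 = 4366.1290 kJ
Qc = 6709.3200 - 4366.1290 = 2343.1910 kJ

eta = 65.0756%, W = 4366.1290 kJ, Qc = 2343.1910 kJ


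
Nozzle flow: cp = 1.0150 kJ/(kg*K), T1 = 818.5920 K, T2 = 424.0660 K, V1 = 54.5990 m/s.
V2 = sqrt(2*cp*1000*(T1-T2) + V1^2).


dT = 394.5260 K
2*cp*1000*dT = 800887.7800
V1^2 = 2981.0508
V2 = sqrt(803868.8308) = 896.5873 m/s

896.5873 m/s


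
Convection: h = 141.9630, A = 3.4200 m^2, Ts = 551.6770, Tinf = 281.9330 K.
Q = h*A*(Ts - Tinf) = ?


dT = 269.7440 K
Q = 141.9630 * 3.4200 * 269.7440 = 130964.3428 W

130964.3428 W


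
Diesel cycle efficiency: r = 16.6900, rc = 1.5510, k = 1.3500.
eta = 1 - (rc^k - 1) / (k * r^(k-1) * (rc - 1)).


r^(k-1) = 2.6783
rc^k = 1.8085
eta = 0.5942 = 59.4163%

59.4163%


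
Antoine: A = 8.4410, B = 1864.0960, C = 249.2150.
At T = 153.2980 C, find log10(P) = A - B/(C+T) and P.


C+T = 402.5130
B/(C+T) = 4.6311
log10(P) = 8.4410 - 4.6311 = 3.8099
P = 10^3.8099 = 6454.3895 mmHg

6454.3895 mmHg


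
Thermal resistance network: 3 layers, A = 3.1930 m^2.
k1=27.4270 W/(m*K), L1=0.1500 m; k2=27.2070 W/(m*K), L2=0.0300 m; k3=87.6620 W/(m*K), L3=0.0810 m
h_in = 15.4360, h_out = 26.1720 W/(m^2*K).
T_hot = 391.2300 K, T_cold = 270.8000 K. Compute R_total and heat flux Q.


R_conv_in = 1/(15.4360*3.1930) = 0.0203
R_1 = 0.1500/(27.4270*3.1930) = 0.0017
R_2 = 0.0300/(27.2070*3.1930) = 0.0003
R_3 = 0.0810/(87.6620*3.1930) = 0.0003
R_conv_out = 1/(26.1720*3.1930) = 0.0120
R_total = 0.0346 K/W
Q = 120.4300 / 0.0346 = 3480.3107 W

R_total = 0.0346 K/W, Q = 3480.3107 W


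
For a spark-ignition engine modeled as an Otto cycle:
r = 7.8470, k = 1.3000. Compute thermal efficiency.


r^(k-1) = 1.8553
eta = 1 - 1/1.8553 = 0.4610 = 46.1000%

46.1000%


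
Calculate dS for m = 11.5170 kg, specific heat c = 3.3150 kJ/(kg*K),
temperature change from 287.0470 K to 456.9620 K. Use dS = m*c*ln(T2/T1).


T2/T1 = 1.5919
ln(T2/T1) = 0.4650
dS = 11.5170 * 3.3150 * 0.4650 = 17.7514 kJ/K

17.7514 kJ/K


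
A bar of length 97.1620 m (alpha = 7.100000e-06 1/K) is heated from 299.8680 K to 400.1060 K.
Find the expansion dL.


dT = 100.2380 K
dL = 7.100000e-06 * 97.1620 * 100.2380 = 0.069149 m
L_final = 97.231149 m

dL = 0.069149 m


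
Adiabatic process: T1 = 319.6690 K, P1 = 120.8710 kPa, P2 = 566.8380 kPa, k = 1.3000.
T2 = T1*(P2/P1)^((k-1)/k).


(k-1)/k = 0.2308
(P2/P1)^exp = 1.4285
T2 = 319.6690 * 1.4285 = 456.6445 K

456.6445 K


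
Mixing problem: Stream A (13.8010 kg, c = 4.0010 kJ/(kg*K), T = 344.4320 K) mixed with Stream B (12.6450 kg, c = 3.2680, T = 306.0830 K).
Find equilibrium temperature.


num = 31667.3087
den = 96.5417
Tf = 328.0170 K

328.0170 K


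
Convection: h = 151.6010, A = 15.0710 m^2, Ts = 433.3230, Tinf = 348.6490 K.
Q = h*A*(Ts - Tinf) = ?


dT = 84.6740 K
Q = 151.6010 * 15.0710 * 84.6740 = 193461.3492 W

193461.3492 W


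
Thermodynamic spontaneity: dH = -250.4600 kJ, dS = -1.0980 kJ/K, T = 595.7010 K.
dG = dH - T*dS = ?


T*dS = 595.7010 * -1.0980 = -654.0797 kJ
dG = -250.4600 + 654.0797 = 403.6197 kJ (non-spontaneous)

dG = 403.6197 kJ, non-spontaneous


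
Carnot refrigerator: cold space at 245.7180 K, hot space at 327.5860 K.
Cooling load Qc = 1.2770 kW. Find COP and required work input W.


COP = 245.7180 / 81.8680 = 3.0014
W = 1.2770 / 3.0014 = 0.4255 kW

COP = 3.0014, W = 0.4255 kW


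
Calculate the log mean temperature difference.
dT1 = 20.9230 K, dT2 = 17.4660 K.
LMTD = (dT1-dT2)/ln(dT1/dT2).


dT1/dT2 = 1.1979
ln(dT1/dT2) = 0.1806
LMTD = 3.4570 / 0.1806 = 19.1425 K

19.1425 K


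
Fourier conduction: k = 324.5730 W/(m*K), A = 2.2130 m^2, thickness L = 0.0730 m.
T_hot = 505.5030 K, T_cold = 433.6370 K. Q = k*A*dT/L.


dT = 71.8660 K
Q = 324.5730 * 2.2130 * 71.8660 / 0.0730 = 707122.1096 W

707122.1096 W


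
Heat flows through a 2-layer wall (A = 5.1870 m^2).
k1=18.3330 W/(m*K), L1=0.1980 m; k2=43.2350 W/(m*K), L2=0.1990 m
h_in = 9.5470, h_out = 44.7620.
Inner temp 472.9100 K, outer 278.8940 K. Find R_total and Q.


R_conv_in = 1/(9.5470*5.1870) = 0.0202
R_1 = 0.1980/(18.3330*5.1870) = 0.0021
R_2 = 0.1990/(43.2350*5.1870) = 0.0009
R_conv_out = 1/(44.7620*5.1870) = 0.0043
R_total = 0.0275 K/W
Q = 194.0160 / 0.0275 = 7062.7636 W

R_total = 0.0275 K/W, Q = 7062.7636 W


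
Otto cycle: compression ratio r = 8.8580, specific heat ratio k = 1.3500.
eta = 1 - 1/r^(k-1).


r^(k-1) = 2.1457
eta = 1 - 1/2.1457 = 0.5339 = 53.3950%

53.3950%


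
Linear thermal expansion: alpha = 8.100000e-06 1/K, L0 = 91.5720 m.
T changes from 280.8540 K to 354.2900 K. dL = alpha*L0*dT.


dT = 73.4360 K
dL = 8.100000e-06 * 91.5720 * 73.4360 = 0.054470 m
L_final = 91.626470 m

dL = 0.054470 m


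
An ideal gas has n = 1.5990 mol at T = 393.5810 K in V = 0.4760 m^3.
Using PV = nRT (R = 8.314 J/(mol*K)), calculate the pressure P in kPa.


P = nRT/V = 1.5990 * 8.314 * 393.5810 / 0.4760
= 5232.2997 / 0.4760 = 10992.2262 Pa = 10.9922 kPa

10.9922 kPa


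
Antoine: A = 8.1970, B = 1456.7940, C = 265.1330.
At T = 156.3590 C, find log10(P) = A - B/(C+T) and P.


C+T = 421.4920
B/(C+T) = 3.4563
log10(P) = 8.1970 - 3.4563 = 4.7407
P = 10^4.7407 = 55045.3804 mmHg

55045.3804 mmHg


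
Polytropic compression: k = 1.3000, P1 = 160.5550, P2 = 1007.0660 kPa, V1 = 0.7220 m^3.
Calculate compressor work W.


(k-1)/k = 0.2308
(P2/P1)^exp = 1.5276
W = 4.3333 * 160.5550 * 0.7220 * (1.5276 - 1) = 265.0497 kJ

265.0497 kJ


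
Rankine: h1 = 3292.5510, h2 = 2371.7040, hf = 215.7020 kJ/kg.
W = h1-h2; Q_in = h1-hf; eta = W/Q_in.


W = 920.8470 kJ/kg
Q_in = 3076.8490 kJ/kg
eta = 0.2993 = 29.9282%

eta = 29.9282%


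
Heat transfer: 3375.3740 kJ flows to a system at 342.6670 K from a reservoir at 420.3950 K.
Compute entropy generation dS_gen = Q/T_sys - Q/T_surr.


dS_sys = 3375.3740/342.6670 = 9.8503 kJ/K
dS_surr = -3375.3740/420.3950 = -8.0291 kJ/K
dS_gen = 9.8503 - 8.0291 = 1.8213 kJ/K (irreversible)

dS_gen = 1.8213 kJ/K, irreversible


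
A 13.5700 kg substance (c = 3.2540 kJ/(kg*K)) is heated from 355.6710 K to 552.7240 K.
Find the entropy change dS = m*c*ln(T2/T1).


T2/T1 = 1.5540
ln(T2/T1) = 0.4409
dS = 13.5700 * 3.2540 * 0.4409 = 19.4666 kJ/K

19.4666 kJ/K


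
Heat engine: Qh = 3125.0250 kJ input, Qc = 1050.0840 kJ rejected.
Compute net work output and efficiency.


W = 3125.0250 - 1050.0840 = 2074.9410 kJ
eta = 2074.9410 / 3125.0250 = 0.6640 = 66.3976%

W = 2074.9410 kJ, eta = 66.3976%


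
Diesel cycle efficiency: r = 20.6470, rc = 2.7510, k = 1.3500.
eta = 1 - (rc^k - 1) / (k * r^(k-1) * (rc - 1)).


r^(k-1) = 2.8854
rc^k = 3.9202
eta = 0.5718 = 57.1848%

57.1848%


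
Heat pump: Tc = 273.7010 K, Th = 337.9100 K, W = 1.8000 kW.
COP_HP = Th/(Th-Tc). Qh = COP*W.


COP = 337.9100 / 64.2090 = 5.2627
Qh = 5.2627 * 1.8000 = 9.4728 kW

COP = 5.2627, Qh = 9.4728 kW


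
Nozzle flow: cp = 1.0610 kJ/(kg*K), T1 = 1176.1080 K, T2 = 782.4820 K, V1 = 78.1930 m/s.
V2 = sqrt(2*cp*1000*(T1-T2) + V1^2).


dT = 393.6260 K
2*cp*1000*dT = 835274.3720
V1^2 = 6114.1452
V2 = sqrt(841388.5172) = 917.2723 m/s

917.2723 m/s


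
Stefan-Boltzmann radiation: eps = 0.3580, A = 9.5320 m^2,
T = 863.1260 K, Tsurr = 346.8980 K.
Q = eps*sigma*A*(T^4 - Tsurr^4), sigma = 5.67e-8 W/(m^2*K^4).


T^4 = 5.5500e+11
Tsurr^4 = 1.4481e+10
Q = 0.3580 * 5.67e-8 * 9.5320 * 5.4052e+11 = 104583.8844 W

104583.8844 W


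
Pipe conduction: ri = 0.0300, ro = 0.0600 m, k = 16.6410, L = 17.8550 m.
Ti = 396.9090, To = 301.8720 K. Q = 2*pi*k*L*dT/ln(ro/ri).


dT = 95.0370 K
ln(ro/ri) = 0.6931
Q = 2*pi*16.6410*17.8550*95.0370 / 0.6931 = 255968.4279 W

255968.4279 W


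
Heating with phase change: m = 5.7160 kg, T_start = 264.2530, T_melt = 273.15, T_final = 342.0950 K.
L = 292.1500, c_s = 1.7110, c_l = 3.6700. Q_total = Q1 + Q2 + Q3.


Q1 (sensible, solid) = 5.7160 * 1.7110 * 8.8970 = 87.0133 kJ
Q2 (latent) = 5.7160 * 292.1500 = 1669.9294 kJ
Q3 (sensible, liquid) = 5.7160 * 3.6700 * 68.9450 = 1446.3089 kJ
Q_total = 3203.2516 kJ

3203.2516 kJ


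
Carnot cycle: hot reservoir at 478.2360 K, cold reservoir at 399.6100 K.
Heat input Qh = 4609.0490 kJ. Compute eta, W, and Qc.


eta = 1 - 399.6100/478.2360 = 0.1644
W = 0.1644 * 4609.0490 = 757.7662 kJ
Qc = 4609.0490 - 757.7662 = 3851.2828 kJ

eta = 16.4408%, W = 757.7662 kJ, Qc = 3851.2828 kJ


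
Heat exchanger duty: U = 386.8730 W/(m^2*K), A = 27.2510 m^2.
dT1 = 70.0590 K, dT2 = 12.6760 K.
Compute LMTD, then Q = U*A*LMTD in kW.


LMTD = 33.5646 K
Q = 386.8730 * 27.2510 * 33.5646 = 353860.9749 W = 353.8610 kW

353.8610 kW
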